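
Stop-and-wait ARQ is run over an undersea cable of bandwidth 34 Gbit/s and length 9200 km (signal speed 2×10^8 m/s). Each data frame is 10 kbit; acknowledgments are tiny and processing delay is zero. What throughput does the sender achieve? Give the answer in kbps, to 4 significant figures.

t_tx = L/R = 10000/34000000000 = 2.94118e-07 s.
t_prop = 9200000/200000000 = 0.046 s; RTT = 0.092 s.
Cycle = t_tx + RTT = 0.0920003 s.
Throughput = L / cycle = 10000 / 0.0920003 = 108.7 kbps.

108.7 kbps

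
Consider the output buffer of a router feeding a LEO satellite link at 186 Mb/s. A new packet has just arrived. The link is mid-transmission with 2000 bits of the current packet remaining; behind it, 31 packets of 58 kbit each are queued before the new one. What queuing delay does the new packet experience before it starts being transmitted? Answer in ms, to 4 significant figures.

Each queued packet: L/R = 58000/186000000 = 0.311828 ms.
31 queued → 9.66667 ms.
Plus remaining 2000 bits of current packet: 0.0107527 ms.
Queuing delay = 9.677 ms.

9.677 ms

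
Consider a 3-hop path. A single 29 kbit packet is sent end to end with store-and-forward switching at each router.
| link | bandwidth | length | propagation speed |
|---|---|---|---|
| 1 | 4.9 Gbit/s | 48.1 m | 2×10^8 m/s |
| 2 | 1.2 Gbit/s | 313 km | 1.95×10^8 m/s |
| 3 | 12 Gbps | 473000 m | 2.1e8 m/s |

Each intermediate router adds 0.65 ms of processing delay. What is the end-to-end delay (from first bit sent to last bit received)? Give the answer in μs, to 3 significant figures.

5190 μs

L = 29000 bits.
Transmission delays (L/R per hop): 5.91837, 24.1667, 2.41667 μs; sum = 32.5017 μs.
Propagation delays (d/s per hop): 0.2405, 1605.13, 2252.38 μs; sum = 3857.75 μs.
Processing at 2 router(s): 2 × 0.65 ms = 1300 μs.
End-to-end = 5190 μs.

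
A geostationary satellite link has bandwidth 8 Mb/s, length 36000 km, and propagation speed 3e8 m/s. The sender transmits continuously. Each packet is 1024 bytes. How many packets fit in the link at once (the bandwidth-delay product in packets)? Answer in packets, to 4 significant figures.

Propagation delay = 36000000 / 300000000 = 0.12 s.
BDP = R × t_prop = 8000000 × 0.12 = 960000 bits.
In packets of 8192 bits: 117.2 packets.

117.2 packets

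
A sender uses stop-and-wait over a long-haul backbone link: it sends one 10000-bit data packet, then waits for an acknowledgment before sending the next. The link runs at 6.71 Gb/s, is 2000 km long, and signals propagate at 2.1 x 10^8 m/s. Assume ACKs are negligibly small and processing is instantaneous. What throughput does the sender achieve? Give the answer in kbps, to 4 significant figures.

t_tx = L/R = 10000/6710000000 = 1.49031e-06 s.
t_prop = 2000000/210000000 = 0.00952381 s; RTT = 0.0190476 s.
Cycle = t_tx + RTT = 0.0190491 s.
Throughput = L / cycle = 10000 / 0.0190491 = 525.0 kbps.

525.0 kbps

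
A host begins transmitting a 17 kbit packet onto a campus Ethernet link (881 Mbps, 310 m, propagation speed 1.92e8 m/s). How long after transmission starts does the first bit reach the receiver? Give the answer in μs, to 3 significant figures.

1.61 μs

First bit experiences only propagation delay: d/s = 310/192000000 = 1.61 μs.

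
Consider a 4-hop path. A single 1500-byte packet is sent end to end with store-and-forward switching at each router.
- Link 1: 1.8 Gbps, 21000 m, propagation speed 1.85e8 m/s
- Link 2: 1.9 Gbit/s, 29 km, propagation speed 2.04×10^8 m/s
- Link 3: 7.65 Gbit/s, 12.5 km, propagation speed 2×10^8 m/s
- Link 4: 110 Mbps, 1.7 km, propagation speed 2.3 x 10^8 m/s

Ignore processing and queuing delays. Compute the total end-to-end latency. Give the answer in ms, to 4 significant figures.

0.4492 ms

L = 1500 × 8 = 12000 bits.
Transmission delays (L/R per hop): 0.00666667, 0.00631579, 0.00156863, 0.109091 ms; sum = 0.123642 ms.
Propagation delays (d/s per hop): 0.113514, 0.142157, 0.0625, 0.0073913 ms; sum = 0.325562 ms.
End-to-end = 0.4492 ms.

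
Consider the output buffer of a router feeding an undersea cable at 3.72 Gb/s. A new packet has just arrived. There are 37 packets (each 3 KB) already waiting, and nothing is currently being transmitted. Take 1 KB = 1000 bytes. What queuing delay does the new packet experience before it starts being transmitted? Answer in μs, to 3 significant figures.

239 μs

Each queued packet: L/R = 24000/3720000000 = 6.45161 μs.
37 queued → 238.71 μs.
Queuing delay = 239 μs.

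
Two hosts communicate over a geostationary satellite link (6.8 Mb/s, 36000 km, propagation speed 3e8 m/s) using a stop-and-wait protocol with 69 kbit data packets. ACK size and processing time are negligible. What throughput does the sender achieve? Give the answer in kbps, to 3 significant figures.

276 kbps

t_tx = L/R = 69000/6800000 = 0.0101471 s.
t_prop = 36000000/300000000 = 0.12 s; RTT = 0.24 s.
Cycle = t_tx + RTT = 0.250147 s.
Throughput = L / cycle = 69000 / 0.250147 = 276 kbps.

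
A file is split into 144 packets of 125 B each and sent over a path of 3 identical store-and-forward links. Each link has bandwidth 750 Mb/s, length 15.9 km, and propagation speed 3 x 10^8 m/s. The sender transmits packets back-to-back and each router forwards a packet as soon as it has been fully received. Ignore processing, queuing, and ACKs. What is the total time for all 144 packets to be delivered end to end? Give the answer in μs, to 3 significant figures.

354 μs

Per-hop transmission t_tx = L/R = 1000/750000000 = 1.33333 μs.
Per-hop propagation t_prop = 15900/300000000 = 53 μs.
Pipeline fill: first packet needs 3·t_tx to clear all hops; remaining 143 packets each add one t_tx.
Total = (3+144-1)·t_tx + 3·t_prop = 146·1.33333 + 3·53 = 354 μs.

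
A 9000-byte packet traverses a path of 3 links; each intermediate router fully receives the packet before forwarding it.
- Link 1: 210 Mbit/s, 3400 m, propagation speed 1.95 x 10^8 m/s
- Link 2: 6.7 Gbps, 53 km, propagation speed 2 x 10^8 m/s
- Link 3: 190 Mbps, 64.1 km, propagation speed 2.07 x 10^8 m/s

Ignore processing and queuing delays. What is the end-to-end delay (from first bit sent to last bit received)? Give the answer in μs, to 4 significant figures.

1325 μs

L = 9000 × 8 = 72000 bits.
Transmission delays (L/R per hop): 342.857, 10.7463, 378.947 μs; sum = 732.551 μs.
Propagation delays (d/s per hop): 17.4359, 265, 309.662 μs; sum = 592.098 μs.
End-to-end = 1325 μs.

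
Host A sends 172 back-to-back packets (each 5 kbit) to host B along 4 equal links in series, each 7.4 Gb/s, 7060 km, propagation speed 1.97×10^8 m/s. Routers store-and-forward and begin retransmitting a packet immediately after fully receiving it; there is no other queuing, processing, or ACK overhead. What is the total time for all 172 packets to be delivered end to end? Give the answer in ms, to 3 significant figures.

Per-hop transmission t_tx = L/R = 5000/7400000000 = 0.000675676 ms.
Per-hop propagation t_prop = 7060000/197000000 = 35.8376 ms.
Pipeline fill: first packet needs 4·t_tx to clear all hops; remaining 171 packets each add one t_tx.
Total = (4+172-1)·t_tx + 4·t_prop = 175·0.000675676 + 4·35.8376 = 143 ms.

143 ms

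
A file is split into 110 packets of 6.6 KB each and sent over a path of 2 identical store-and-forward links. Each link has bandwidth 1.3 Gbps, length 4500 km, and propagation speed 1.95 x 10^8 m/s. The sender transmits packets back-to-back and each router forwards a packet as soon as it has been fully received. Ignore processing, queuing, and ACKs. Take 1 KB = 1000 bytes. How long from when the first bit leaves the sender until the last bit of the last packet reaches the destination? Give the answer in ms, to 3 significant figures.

50.7 ms

Per-hop transmission t_tx = L/R = 52800/1300000000 = 0.0406154 ms.
Per-hop propagation t_prop = 4500000/195000000 = 23.0769 ms.
Pipeline fill: first packet needs 2·t_tx to clear all hops; remaining 109 packets each add one t_tx.
Total = (2+110-1)·t_tx + 2·t_prop = 111·0.0406154 + 2·23.0769 = 50.7 ms.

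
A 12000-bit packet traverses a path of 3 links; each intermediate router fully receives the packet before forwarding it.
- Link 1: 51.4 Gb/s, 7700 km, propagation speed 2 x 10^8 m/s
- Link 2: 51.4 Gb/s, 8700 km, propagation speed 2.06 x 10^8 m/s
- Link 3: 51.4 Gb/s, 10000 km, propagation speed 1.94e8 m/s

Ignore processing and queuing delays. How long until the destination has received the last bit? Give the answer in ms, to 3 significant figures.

132 ms

Transmission delay per hop = L/R = 12000/51400000000 = 0.000233463 ms; 3 hops → 0.000700389 ms.
Propagation delays (d/s per hop): 38.5, 42.233, 51.5464 ms; sum = 132.279 ms.
End-to-end = 132 ms.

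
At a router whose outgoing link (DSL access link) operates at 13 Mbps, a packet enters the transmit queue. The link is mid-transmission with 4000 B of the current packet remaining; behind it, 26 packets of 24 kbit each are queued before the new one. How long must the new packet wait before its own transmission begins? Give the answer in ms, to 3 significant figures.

Each queued packet: L/R = 24000/13000000 = 1.84615 ms.
26 queued → 48 ms.
Plus remaining 32000 bits of current packet: 2.46154 ms.
Queuing delay = 50.5 ms.

50.5 ms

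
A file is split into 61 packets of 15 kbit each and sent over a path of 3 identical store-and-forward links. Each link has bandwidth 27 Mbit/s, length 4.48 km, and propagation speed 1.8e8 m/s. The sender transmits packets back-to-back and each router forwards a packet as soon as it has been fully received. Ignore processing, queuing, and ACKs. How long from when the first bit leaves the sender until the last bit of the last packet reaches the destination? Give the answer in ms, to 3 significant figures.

35.1 ms

Per-hop transmission t_tx = L/R = 15000/27000000 = 0.555556 ms.
Per-hop propagation t_prop = 4480/180000000 = 0.0248889 ms.
Pipeline fill: first packet needs 3·t_tx to clear all hops; remaining 60 packets each add one t_tx.
Total = (3+61-1)·t_tx + 3·t_prop = 63·0.555556 + 3·0.0248889 = 35.1 ms.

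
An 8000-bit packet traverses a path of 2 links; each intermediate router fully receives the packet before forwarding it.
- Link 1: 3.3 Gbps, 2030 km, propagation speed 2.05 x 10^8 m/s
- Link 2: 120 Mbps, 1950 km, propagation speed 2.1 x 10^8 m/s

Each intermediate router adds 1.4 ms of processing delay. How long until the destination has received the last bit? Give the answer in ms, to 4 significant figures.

20.66 ms

Transmission delays (L/R per hop): 0.00242424, 0.0666667 ms; sum = 0.0690909 ms.
Propagation delays (d/s per hop): 9.90244, 9.28571 ms; sum = 19.1882 ms.
Processing at 1 router(s): 1 × 1.4 ms = 1.4 ms.
End-to-end = 20.66 ms.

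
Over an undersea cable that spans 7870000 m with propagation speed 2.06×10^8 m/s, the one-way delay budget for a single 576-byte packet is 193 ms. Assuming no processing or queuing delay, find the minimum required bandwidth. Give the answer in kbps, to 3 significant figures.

L = 4608 bits.
Propagation delay = 7870000 / 206000000 = 38.2039 ms.
Transmission budget = 193 − 38.2039 = 154.796 ms.
R ≥ L / t_tx = 4608 bits / 0.154796 s = 29.8 kbps.

29.8 kbps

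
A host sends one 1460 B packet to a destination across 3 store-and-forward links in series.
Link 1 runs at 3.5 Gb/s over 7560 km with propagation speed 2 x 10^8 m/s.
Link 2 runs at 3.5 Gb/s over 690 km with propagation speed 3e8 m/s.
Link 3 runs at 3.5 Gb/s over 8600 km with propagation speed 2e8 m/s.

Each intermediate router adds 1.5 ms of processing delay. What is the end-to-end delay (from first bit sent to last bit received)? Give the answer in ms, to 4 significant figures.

86.11 ms

L = 1460 × 8 = 11680 bits.
Transmission delay per hop = L/R = 11680/3500000000 = 0.00333714 ms; 3 hops → 0.0100114 ms.
Propagation delays (d/s per hop): 37.8, 2.3, 43 ms; sum = 83.1 ms.
Processing at 2 router(s): 2 × 1.5 ms = 3 ms.
End-to-end = 86.11 ms.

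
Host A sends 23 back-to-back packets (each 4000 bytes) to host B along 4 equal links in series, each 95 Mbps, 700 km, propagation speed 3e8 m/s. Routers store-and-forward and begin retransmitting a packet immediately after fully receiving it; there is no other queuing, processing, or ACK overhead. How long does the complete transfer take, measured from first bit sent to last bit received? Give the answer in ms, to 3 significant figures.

Per-hop transmission t_tx = L/R = 32000/95000000 = 0.336842 ms.
Per-hop propagation t_prop = 700000/300000000 = 2.33333 ms.
Pipeline fill: first packet needs 4·t_tx to clear all hops; remaining 22 packets each add one t_tx.
Total = (4+23-1)·t_tx + 4·t_prop = 26·0.336842 + 4·2.33333 = 18.1 ms.

18.1 ms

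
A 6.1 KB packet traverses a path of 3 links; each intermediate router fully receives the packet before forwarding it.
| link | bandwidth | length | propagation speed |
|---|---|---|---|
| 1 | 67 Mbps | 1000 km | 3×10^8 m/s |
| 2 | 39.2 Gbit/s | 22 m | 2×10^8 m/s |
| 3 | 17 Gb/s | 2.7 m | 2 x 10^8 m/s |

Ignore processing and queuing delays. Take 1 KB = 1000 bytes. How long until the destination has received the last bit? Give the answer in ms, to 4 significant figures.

4.066 ms

L = 48800 bits.
Transmission delays (L/R per hop): 0.728358, 0.0012449, 0.00287059 ms; sum = 0.732474 ms.
Propagation delays (d/s per hop): 3.33333, 0.00011, 1.35e-05 ms; sum = 3.33346 ms.
End-to-end = 4.066 ms.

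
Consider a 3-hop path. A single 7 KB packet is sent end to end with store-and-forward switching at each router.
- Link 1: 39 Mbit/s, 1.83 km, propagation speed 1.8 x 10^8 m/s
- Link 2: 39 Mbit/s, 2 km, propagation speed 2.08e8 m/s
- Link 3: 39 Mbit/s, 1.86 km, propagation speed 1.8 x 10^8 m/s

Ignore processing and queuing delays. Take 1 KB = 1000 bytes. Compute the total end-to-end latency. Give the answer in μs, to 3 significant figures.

L = 56000 bits.
Transmission delay per hop = L/R = 56000/39000000 = 1435.9 μs; 3 hops → 4307.69 μs.
Propagation delays (d/s per hop): 10.1667, 9.61538, 10.3333 μs; sum = 30.1154 μs.
End-to-end = 4340 μs.

4340 μs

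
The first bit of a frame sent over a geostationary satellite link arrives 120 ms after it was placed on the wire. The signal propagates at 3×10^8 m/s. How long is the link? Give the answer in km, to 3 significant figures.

d = s × t_prop = 300000000 × 0.12 = 36000 km.

36000 km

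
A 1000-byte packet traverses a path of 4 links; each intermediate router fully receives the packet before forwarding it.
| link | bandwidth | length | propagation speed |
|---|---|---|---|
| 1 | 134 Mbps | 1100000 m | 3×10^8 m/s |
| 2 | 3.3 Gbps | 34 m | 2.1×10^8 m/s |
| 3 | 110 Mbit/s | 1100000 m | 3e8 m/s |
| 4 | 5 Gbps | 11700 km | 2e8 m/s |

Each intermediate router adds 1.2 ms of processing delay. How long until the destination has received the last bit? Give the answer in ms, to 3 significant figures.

L = 1000 × 8 = 8000 bits.
Transmission delays (L/R per hop): 0.0597015, 0.00242424, 0.0727273, 0.0016 ms; sum = 0.136453 ms.
Propagation delays (d/s per hop): 3.66667, 0.000161905, 3.66667, 58.5 ms; sum = 65.8335 ms.
Processing at 3 router(s): 3 × 1.2 ms = 3.6 ms.
End-to-end = 69.6 ms.

69.6 ms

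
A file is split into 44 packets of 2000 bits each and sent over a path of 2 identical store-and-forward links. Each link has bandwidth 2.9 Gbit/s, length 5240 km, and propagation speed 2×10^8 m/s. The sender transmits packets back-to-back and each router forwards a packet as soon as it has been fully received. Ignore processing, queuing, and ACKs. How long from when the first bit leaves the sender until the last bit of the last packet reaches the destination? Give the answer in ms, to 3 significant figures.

52.4 ms

Per-hop transmission t_tx = L/R = 2000/2900000000 = 0.000689655 ms.
Per-hop propagation t_prop = 5240000/200000000 = 26.2 ms.
Pipeline fill: first packet needs 2·t_tx to clear all hops; remaining 43 packets each add one t_tx.
Total = (2+44-1)·t_tx + 2·t_prop = 45·0.000689655 + 2·26.2 = 52.4 ms.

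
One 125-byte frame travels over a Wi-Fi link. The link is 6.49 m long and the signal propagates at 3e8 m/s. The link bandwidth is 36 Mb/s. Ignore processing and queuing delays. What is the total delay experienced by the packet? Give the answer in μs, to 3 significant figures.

L = 125 × 8 = 1000 bits.
Transmission delay = L/R = 1000 / 36000000 = 27.7778 μs.
Propagation delay = d/s = 6.49 m / 300000000 m/s = 0.0216333 μs.
Total = 27.8 μs.

27.8 μs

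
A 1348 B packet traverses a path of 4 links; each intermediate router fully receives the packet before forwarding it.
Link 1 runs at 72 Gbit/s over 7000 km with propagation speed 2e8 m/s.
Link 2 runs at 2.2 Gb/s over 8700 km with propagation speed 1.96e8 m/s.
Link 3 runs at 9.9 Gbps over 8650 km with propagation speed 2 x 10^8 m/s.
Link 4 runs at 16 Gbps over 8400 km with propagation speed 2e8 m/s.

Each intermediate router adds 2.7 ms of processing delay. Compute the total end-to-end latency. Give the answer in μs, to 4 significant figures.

172700 μs

L = 1348 × 8 = 10784 bits.
Transmission delays (L/R per hop): 0.149778, 4.90182, 1.08929, 0.674 μs; sum = 6.81489 μs.
Propagation delays (d/s per hop): 35000, 44387.8, 43250, 42000 μs; sum = 164638 μs.
Processing at 3 router(s): 3 × 2.7 ms = 8100 μs.
End-to-end = 172700 μs.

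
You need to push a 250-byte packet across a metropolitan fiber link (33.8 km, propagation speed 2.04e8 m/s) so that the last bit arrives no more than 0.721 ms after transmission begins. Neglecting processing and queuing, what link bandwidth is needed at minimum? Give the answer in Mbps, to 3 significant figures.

L = 2000 bits.
Propagation delay = 33800 / 204000000 = 0.165686 ms.
Transmission budget = 0.721 − 0.165686 = 0.555314 ms.
R ≥ L / t_tx = 2000 bits / 0.000555314 s = 3.60 Mbps.

3.60 Mbps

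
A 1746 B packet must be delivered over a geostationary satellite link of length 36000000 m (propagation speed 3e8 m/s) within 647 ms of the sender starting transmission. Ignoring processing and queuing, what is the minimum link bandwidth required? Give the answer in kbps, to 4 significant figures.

26.50 kbps

L = 13968 bits.
Propagation delay = 36000000 / 300000000 = 120 ms.
Transmission budget = 647 − 120 = 527 ms.
R ≥ L / t_tx = 13968 bits / 0.527 s = 26.50 kbps.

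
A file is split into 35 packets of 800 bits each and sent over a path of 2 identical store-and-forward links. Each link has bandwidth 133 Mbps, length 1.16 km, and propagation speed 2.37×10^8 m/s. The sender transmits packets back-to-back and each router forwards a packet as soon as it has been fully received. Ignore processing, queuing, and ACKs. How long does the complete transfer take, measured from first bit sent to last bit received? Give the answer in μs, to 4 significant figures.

226.3 μs

Per-hop transmission t_tx = L/R = 800/133000000 = 6.01504 μs.
Per-hop propagation t_prop = 1160/237000000 = 4.89451 μs.
Pipeline fill: first packet needs 2·t_tx to clear all hops; remaining 34 packets each add one t_tx.
Total = (2+35-1)·t_tx + 2·t_prop = 36·6.01504 + 2·4.89451 = 226.3 μs.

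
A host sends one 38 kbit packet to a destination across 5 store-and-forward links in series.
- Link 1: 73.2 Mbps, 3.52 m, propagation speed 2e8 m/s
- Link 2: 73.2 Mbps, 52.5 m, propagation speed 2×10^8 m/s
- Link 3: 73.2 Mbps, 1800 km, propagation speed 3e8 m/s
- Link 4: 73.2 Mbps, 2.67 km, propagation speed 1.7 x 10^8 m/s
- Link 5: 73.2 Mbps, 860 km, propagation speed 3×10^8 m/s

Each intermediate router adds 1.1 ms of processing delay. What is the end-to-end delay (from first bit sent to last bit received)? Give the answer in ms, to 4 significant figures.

15.88 ms

L = 38000 bits.
Transmission delay per hop = L/R = 38000/73200000 = 0.519126 ms; 5 hops → 2.59563 ms.
Propagation delays (d/s per hop): 1.76e-05, 0.0002625, 6, 0.0157059, 2.86667 ms; sum = 8.88265 ms.
Processing at 4 router(s): 4 × 1.1 ms = 4.4 ms.
End-to-end = 15.88 ms.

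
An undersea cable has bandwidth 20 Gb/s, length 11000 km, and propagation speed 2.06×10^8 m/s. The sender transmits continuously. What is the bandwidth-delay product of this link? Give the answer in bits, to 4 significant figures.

Propagation delay = 11000000 / 206000000 = 0.0533981 s.
BDP = R × t_prop = 20000000000 × 0.0533981 = 1067960000 bits.

1068000000 bits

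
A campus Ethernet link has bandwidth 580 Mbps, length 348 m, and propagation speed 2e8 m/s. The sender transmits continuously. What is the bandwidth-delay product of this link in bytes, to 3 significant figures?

126 bytes

Propagation delay = 348 / 200000000 = 1.74e-06 s.
BDP = R × t_prop = 580000000 × 1.74e-06 = 1009.2 bits.
In bytes: 1009.2/8 = 126 bytes.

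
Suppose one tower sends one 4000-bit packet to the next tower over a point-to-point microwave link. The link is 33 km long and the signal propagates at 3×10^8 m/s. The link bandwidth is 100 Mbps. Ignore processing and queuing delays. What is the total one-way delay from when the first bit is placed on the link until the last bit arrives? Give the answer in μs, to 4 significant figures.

150.0 μs

Transmission delay = L/R = 4000 / 100000000 = 40 μs.
Propagation delay = d/s = 33000 m / 300000000 m/s = 110 μs.
Total = 150.0 μs.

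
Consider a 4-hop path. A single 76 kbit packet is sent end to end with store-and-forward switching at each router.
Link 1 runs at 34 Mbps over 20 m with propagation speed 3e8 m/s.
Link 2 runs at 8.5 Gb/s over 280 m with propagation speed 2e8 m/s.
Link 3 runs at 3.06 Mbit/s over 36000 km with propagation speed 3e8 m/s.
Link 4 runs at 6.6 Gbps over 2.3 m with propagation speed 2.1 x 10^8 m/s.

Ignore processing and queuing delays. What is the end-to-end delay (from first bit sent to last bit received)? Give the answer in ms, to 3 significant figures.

L = 76000 bits.
Transmission delays (L/R per hop): 2.23529, 0.00894118, 24.8366, 0.0115152 ms; sum = 27.0924 ms.
Propagation delays (d/s per hop): 6.66667e-05, 0.0014, 120, 1.09524e-05 ms; sum = 120.001 ms.
End-to-end = 147 ms.

147 ms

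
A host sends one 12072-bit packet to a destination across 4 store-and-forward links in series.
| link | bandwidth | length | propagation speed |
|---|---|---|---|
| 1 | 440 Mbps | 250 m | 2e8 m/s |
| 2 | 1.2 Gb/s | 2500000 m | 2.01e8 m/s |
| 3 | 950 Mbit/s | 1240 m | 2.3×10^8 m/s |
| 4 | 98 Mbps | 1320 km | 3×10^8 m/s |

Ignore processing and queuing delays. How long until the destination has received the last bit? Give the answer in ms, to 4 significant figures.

Transmission delays (L/R per hop): 0.0274364, 0.01006, 0.0127074, 0.123184 ms; sum = 0.173387 ms.
Propagation delays (d/s per hop): 0.00125, 12.4378, 0.0053913, 4.4 ms; sum = 16.8445 ms.
End-to-end = 17.02 ms.

17.02 ms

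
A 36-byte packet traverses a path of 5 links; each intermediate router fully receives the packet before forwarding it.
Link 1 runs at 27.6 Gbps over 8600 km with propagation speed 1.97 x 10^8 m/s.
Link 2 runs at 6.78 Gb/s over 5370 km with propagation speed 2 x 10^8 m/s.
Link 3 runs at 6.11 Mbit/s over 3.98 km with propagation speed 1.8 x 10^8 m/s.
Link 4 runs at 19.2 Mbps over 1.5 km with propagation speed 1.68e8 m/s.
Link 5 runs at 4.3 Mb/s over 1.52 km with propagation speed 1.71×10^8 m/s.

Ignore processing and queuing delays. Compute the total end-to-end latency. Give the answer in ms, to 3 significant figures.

70.7 ms

L = 36 × 8 = 288 bits.
Transmission delays (L/R per hop): 1.04348e-05, 4.24779e-05, 0.0471358, 0.015, 0.0669767 ms; sum = 0.129165 ms.
Propagation delays (d/s per hop): 43.6548, 26.85, 0.0221111, 0.00892857, 0.00888889 ms; sum = 70.5448 ms.
End-to-end = 70.7 ms.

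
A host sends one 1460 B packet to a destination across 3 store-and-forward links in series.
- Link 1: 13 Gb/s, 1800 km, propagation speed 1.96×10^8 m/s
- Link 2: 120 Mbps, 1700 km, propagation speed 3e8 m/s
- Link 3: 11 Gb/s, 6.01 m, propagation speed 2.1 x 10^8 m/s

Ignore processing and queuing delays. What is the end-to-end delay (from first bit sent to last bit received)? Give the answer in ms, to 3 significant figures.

L = 1460 × 8 = 11680 bits.
Transmission delays (L/R per hop): 0.000898462, 0.0973333, 0.00106182 ms; sum = 0.0992936 ms.
Propagation delays (d/s per hop): 9.18367, 5.66667, 2.8619e-05 ms; sum = 14.8504 ms.
End-to-end = 14.9 ms.

14.9 ms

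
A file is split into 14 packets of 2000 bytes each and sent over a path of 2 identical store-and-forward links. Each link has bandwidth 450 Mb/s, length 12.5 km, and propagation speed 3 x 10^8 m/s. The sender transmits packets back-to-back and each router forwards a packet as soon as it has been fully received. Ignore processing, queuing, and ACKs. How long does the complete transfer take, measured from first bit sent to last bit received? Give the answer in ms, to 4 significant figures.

0.6167 ms

Per-hop transmission t_tx = L/R = 16000/450000000 = 0.0355556 ms.
Per-hop propagation t_prop = 12500/300000000 = 0.0416667 ms.
Pipeline fill: first packet needs 2·t_tx to clear all hops; remaining 13 packets each add one t_tx.
Total = (2+14-1)·t_tx + 2·t_prop = 15·0.0355556 + 2·0.0416667 = 0.6167 ms.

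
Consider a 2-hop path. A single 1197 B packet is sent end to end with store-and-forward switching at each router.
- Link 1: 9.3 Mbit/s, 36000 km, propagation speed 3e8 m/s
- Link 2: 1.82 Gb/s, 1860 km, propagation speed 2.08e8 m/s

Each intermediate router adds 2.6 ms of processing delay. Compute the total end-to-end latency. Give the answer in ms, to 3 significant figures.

L = 1197 × 8 = 9576 bits.
Transmission delays (L/R per hop): 1.02968, 0.00526154 ms; sum = 1.03494 ms.
Propagation delays (d/s per hop): 120, 8.94231 ms; sum = 128.942 ms.
Processing at 1 router(s): 1 × 2.6 ms = 2.6 ms.
End-to-end = 133 ms.

133 ms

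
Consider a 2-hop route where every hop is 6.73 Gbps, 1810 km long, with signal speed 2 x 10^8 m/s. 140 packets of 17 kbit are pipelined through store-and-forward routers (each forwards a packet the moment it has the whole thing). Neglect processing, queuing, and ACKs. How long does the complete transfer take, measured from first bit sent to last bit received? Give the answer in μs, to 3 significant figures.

Per-hop transmission t_tx = L/R = 17000/6730000000 = 2.526 μs.
Per-hop propagation t_prop = 1810000/200000000 = 9050 μs.
Pipeline fill: first packet needs 2·t_tx to clear all hops; remaining 139 packets each add one t_tx.
Total = (2+140-1)·t_tx + 2·t_prop = 141·2.526 + 2·9050 = 18500 μs.

18500 μs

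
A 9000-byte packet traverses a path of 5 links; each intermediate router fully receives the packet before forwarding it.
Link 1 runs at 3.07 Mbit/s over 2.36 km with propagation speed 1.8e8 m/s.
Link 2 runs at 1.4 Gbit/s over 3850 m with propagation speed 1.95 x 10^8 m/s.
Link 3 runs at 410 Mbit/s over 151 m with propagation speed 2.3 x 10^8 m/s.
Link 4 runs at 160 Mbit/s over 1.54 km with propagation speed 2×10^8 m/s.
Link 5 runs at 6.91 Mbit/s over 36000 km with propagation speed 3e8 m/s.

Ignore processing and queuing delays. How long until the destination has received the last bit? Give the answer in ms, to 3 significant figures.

L = 9000 × 8 = 72000 bits.
Transmission delays (L/R per hop): 23.4528, 0.0514286, 0.17561, 0.45, 10.4197 ms; sum = 34.5495 ms.
Propagation delays (d/s per hop): 0.0131111, 0.0197436, 0.000656522, 0.0077, 120 ms; sum = 120.041 ms.
End-to-end = 155 ms.

155 ms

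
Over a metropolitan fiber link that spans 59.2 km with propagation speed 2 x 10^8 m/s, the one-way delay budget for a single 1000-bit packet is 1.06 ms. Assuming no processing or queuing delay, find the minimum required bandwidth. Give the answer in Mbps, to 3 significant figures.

Propagation delay = 59200 / 200000000 = 0.296 ms.
Transmission budget = 1.06 − 0.296 = 0.764 ms.
R ≥ L / t_tx = 1000 bits / 0.000764 s = 1.31 Mbps.

1.31 Mbps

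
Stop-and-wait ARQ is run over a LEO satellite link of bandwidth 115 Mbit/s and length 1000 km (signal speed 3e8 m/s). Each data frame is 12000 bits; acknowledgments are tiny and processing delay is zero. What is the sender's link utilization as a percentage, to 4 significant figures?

t_tx = L/R = 12000/115000000 = 0.000104348 s.
t_prop = 1000000/300000000 = 0.00333333 s; RTT = 0.00666667 s.
Cycle = t_tx + RTT = 0.00677101 s.
Utilization = t_tx / cycle = 0.000104348/0.00677101 = 1.541 %.

1.541 %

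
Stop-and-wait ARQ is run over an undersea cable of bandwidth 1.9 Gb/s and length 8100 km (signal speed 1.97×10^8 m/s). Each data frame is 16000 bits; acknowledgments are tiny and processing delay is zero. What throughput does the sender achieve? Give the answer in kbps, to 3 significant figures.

t_tx = L/R = 16000/1900000000 = 8.42105e-06 s.
t_prop = 8100000/197000000 = 0.0411168 s; RTT = 0.0822335 s.
Cycle = t_tx + RTT = 0.0822419 s.
Throughput = L / cycle = 16000 / 0.0822419 = 195 kbps.

195 kbps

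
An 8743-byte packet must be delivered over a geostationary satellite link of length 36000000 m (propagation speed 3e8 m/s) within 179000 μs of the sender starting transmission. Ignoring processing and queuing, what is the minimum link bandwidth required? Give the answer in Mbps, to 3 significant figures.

L = 69944 bits.
Propagation delay = 36000000 / 300000000 = 120000 μs.
Transmission budget = 179000 − 120000 = 59000 μs.
R ≥ L / t_tx = 69944 bits / 0.059 s = 1.19 Mbps.

1.19 Mbps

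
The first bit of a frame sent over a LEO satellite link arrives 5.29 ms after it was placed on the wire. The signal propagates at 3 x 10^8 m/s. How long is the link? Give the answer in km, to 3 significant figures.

d = s × t_prop = 300000000 × 0.00529 = 1590 km.

1590 km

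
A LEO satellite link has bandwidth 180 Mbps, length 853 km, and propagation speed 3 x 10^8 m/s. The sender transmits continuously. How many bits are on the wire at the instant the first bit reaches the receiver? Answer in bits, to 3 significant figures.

Propagation delay = 853000 / 300000000 = 0.00284333 s.
BDP = R × t_prop = 180000000 × 0.00284333 = 511800 bits.

512000 bits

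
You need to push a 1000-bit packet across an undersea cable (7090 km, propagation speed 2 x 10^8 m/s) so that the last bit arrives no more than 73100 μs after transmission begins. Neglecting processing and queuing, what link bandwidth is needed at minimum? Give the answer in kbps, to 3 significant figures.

26.6 kbps

Propagation delay = 7090000 / 200000000 = 35450 μs.
Transmission budget = 73100 − 35450 = 37650 μs.
R ≥ L / t_tx = 1000 bits / 0.03765 s = 26.6 kbps.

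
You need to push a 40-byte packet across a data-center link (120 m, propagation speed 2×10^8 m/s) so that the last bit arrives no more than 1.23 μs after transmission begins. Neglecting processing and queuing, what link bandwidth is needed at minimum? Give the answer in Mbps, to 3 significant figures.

L = 320 bits.
Propagation delay = 120 / 200000000 = 0.6 μs.
Transmission budget = 1.23 − 0.6 = 0.63 μs.
R ≥ L / t_tx = 320 bits / 6.3e-07 s = 508 Mbps.

508 Mbps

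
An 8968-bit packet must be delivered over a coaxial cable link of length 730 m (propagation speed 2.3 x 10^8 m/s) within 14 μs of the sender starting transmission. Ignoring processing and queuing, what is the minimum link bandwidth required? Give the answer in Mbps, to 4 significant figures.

828.4 Mbps

Propagation delay = 730 / 2.3e+08 = 3.17391 μs.
Transmission budget = 14 − 3.17391 = 10.8261 μs.
R ≥ L / t_tx = 8968 bits / 1.08261e-05 s = 828.4 Mbps.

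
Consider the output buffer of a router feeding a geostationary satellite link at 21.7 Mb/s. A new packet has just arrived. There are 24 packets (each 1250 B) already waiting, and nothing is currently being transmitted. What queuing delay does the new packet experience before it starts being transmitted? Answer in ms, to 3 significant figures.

11.1 ms

Each queued packet: L/R = 10000/21700000 = 0.460829 ms.
24 queued → 11.0599 ms.
Queuing delay = 11.1 ms.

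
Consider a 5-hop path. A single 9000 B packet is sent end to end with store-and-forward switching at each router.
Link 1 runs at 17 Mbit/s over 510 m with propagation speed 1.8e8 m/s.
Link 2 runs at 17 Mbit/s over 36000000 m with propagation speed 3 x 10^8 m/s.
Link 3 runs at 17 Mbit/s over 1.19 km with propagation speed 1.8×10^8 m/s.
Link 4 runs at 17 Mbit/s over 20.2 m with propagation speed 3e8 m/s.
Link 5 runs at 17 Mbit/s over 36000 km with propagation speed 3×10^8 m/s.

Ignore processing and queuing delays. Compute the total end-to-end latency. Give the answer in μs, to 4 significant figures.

L = 9000 × 8 = 72000 bits.
Transmission delay per hop = L/R = 72000/17000000 = 4235.29 μs; 5 hops → 21176.5 μs.
Propagation delays (d/s per hop): 2.83333, 120000, 6.61111, 0.0673333, 120000 μs; sum = 240010 μs.
End-to-end = 261200 μs.

261200 μs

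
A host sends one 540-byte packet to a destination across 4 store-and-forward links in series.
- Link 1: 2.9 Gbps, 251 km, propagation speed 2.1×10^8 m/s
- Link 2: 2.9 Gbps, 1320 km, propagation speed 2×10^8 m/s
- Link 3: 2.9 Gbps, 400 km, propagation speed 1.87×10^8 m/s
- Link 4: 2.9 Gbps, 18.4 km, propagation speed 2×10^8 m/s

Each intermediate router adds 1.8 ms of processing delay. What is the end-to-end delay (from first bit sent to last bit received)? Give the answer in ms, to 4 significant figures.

L = 540 × 8 = 4320 bits.
Transmission delay per hop = L/R = 4320/2900000000 = 0.00148966 ms; 4 hops → 0.00595862 ms.
Propagation delays (d/s per hop): 1.19524, 6.6, 2.13904, 0.092 ms; sum = 10.0263 ms.
Processing at 3 router(s): 3 × 1.8 ms = 5.4 ms.
End-to-end = 15.43 ms.

15.43 ms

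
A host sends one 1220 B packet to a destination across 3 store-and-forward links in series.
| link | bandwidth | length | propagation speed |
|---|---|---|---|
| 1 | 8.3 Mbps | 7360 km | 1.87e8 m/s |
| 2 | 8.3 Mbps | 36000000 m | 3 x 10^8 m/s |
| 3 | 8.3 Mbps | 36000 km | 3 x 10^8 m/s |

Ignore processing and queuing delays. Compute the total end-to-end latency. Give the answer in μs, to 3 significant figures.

L = 1220 × 8 = 9760 bits.
Transmission delay per hop = L/R = 9760/8.3e+06 = 1175.9 μs; 3 hops → 3527.71 μs.
Propagation delays (d/s per hop): 39358.3, 120000, 120000 μs; sum = 279358 μs.
End-to-end = 283000 μs.

283000 μs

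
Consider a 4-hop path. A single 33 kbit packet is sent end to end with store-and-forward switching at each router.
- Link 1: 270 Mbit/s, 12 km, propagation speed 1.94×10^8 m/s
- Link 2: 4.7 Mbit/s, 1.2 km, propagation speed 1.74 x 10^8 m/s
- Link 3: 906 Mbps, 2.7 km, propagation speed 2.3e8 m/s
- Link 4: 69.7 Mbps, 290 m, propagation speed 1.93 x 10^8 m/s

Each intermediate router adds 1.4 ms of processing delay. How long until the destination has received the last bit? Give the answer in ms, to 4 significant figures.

L = 33000 bits.
Transmission delays (L/R per hop): 0.122222, 7.02128, 0.0364238, 0.473458 ms; sum = 7.65338 ms.
Propagation delays (d/s per hop): 0.0618557, 0.00689655, 0.0117391, 0.00150259 ms; sum = 0.0819939 ms.
Processing at 3 router(s): 3 × 1.4 ms = 4.2 ms.
End-to-end = 11.94 ms.

11.94 ms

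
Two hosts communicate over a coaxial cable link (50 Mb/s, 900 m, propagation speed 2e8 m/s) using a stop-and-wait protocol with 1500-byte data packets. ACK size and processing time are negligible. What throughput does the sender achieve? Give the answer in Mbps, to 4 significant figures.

t_tx = L/R = 12000/50000000 = 0.00024 s.
t_prop = 900/200000000 = 4.5e-06 s; RTT = 9e-06 s.
Cycle = t_tx + RTT = 0.000249 s.
Throughput = L / cycle = 12000 / 0.000249 = 48.19 Mbps.

48.19 Mbps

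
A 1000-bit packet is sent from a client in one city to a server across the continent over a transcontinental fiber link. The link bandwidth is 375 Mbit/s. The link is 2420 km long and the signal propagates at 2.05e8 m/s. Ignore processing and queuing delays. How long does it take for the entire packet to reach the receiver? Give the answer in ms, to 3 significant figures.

11.8 ms

Transmission delay = L/R = 1000 / 375000000 = 0.00266667 ms.
Propagation delay = d/s = 2420000 m / 2.05e+08 m/s = 11.8049 ms.
Total = 11.8 ms.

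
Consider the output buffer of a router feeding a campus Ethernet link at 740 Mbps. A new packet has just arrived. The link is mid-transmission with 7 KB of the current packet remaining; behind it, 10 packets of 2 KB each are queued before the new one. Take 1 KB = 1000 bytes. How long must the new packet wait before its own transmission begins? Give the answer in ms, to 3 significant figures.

0.292 ms

Each queued packet: L/R = 16000/740000000 = 0.0216216 ms.
10 queued → 0.216216 ms.
Plus remaining 56000 bits of current packet: 0.0756757 ms.
Queuing delay = 0.292 ms.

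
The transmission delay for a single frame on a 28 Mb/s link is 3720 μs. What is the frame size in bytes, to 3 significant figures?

L = R × t_tx = 28000000 b/s × 0.00372 s = 104160 bits.
In bytes: 104160 / 8 = 13000 bytes.

13000 bytes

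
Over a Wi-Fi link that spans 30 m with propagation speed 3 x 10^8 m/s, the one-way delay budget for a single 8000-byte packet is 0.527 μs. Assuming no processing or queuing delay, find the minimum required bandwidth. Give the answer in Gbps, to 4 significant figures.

149.9 Gbps

L = 64000 bits.
Propagation delay = 30 / 300000000 = 0.1 μs.
Transmission budget = 0.527 − 0.1 = 0.427 μs.
R ≥ L / t_tx = 64000 bits / 4.27e-07 s = 149.9 Gbps.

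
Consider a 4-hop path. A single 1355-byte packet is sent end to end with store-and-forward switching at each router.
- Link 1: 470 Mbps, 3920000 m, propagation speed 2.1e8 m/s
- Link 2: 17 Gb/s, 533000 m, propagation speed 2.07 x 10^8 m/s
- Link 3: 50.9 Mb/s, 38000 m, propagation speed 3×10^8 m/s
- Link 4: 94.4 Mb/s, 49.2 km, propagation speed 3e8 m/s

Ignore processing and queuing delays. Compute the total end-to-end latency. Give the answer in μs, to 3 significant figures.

21900 μs

L = 1355 × 8 = 10840 bits.
Transmission delays (L/R per hop): 23.0638, 0.637647, 212.967, 114.831 μs; sum = 351.499 μs.
Propagation delays (d/s per hop): 18666.7, 2574.88, 126.667, 164 μs; sum = 21532.2 μs.
End-to-end = 21900 μs.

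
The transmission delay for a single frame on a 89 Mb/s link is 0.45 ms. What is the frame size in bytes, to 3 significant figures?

L = R × t_tx = 89000000 b/s × 0.00045 s = 40050 bits.
In bytes: 40050 / 8 = 5010 bytes.

5010 bytes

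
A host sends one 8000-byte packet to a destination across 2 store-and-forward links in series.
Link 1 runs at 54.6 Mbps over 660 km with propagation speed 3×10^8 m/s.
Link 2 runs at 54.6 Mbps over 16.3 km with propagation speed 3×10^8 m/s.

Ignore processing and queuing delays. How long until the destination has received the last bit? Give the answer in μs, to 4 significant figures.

4599 μs

L = 8000 × 8 = 64000 bits.
Transmission delay per hop = L/R = 64000/54600000 = 1172.16 μs; 2 hops → 2344.32 μs.
Propagation delays (d/s per hop): 2200, 54.3333 μs; sum = 2254.33 μs.
End-to-end = 4599 μs.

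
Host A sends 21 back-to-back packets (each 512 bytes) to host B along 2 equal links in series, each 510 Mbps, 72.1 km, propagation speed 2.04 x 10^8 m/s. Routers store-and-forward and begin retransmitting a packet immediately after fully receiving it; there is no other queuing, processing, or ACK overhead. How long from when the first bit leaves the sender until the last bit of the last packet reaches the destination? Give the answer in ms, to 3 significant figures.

Per-hop transmission t_tx = L/R = 4096/510000000 = 0.00803137 ms.
Per-hop propagation t_prop = 72100/204000000 = 0.353431 ms.
Pipeline fill: first packet needs 2·t_tx to clear all hops; remaining 20 packets each add one t_tx.
Total = (2+21-1)·t_tx + 2·t_prop = 22·0.00803137 + 2·0.353431 = 0.884 ms.

0.884 ms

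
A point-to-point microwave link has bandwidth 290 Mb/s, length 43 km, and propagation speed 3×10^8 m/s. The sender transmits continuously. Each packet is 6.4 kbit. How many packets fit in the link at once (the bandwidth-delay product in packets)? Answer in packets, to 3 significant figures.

Propagation delay = 43000 / 300000000 = 0.000143333 s.
BDP = R × t_prop = 290000000 × 0.000143333 = 41566.7 bits.
In packets of 6400 bits: 6.49 packets.

6.49 packets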